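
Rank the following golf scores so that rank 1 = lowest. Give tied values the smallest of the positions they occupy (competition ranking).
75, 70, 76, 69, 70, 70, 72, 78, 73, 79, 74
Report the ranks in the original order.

Sorted (ascending): 69, 70, 70, 70, 72, 73, 74, 75, 76, 78, 79
The 3 values of 70 occupy positions 2–4 → each gets rank 2.

8, 2, 9, 1, 2, 2, 5, 10, 6, 11, 7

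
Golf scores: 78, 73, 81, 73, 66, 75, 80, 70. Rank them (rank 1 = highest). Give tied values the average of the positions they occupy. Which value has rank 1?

81

Sorted (descending): 81, 80, 78, 75, 73, 73, 70, 66
The 2 values of 73 occupy positions 5–6 → average rank (5+6)/2 = 5.5.
Rank 1 → value 81.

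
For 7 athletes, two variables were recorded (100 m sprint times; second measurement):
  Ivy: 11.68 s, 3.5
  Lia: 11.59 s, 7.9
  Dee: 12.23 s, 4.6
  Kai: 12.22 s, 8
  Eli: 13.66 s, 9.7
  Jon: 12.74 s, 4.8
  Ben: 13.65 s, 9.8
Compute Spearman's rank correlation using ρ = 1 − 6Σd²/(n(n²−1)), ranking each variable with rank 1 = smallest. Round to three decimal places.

Ranks of variable 1: 2, 1, 4, 3, 7, 5, 6
Ranks of variable 2: 1, 4, 2, 5, 6, 3, 7
d = r₁ − r₂: 1, -3, 2, -2, 1, 2, -1
d²: 1, 9, 4, 4, 1, 4, 1; Σd² = 24
ρ = 1 − 6·24/(7·48) = 1 − 144/336 = 0.571

0.571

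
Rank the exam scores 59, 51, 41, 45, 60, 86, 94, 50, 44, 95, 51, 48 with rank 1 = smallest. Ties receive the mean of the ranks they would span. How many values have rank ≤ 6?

Sorted (ascending): 41, 44, 45, 48, 50, 51, 51, 59, 60, 86, 94, 95
The 2 values of 51 occupy positions 6–7 → average rank (6+7)/2 = 6.5.
Ranks ≤ 6: {1, 2, 3, 4, 5} → 5 values.

5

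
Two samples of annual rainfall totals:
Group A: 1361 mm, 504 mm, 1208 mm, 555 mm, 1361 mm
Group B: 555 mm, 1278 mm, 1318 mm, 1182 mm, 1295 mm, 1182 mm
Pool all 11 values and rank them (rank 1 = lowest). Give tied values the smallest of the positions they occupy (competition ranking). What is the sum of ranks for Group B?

34

Sorted (ascending): 504, 555, 555, 1182, 1182, 1208, 1278, 1295, 1318, 1361, 1361
The 2 values of 555 occupy positions 2–3 → each gets rank 2.
The 2 values of 1182 occupy positions 4–5 → each gets rank 4.
The 2 values of 1361 occupy positions 10–11 → each gets rank 10.
Group B values → pooled ranks: 555→2, 1278→7, 1318→9, 1182→4, 1295→8, 1182→4
Rank sum = 2 + 7 + 9 + 4 + 8 + 4 = 34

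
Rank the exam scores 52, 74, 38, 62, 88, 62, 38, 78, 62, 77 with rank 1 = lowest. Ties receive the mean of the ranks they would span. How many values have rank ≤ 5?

Sorted (ascending): 38, 38, 52, 62, 62, 62, 74, 77, 78, 88
The 2 values of 38 occupy positions 1–2 → average rank (1+2)/2 = 1.5.
The 3 values of 62 occupy positions 4–6 → average rank 5.
Ranks ≤ 5: {1.5, 1.5, 3, 5, 5, 5} → 6 values.

6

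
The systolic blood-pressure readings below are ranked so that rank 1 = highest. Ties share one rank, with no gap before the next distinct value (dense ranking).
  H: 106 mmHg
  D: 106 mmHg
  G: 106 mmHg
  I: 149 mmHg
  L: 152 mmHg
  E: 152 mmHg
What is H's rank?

Sorted (descending): 152, 152, 149, 106, 106, 106
The 2 values of 152 share dense rank 1.
The 3 values of 106 share dense rank 3.
Remaining distinct values take the next consecutive integers.
H has value 106 mmHg → rank 3.

3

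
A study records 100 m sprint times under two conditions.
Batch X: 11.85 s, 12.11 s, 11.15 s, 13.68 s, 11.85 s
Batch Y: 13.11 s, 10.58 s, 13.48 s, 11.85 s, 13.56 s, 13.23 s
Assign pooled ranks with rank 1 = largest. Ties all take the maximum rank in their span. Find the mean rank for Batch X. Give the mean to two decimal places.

Sorted (descending): 13.68, 13.56, 13.48, 13.23, 13.11, 12.11, 11.85, 11.85, 11.85, 11.15, 10.58
The 3 values of 11.85 occupy positions 7–9 → each gets rank 9.
Batch X values → pooled ranks: 11.85→9, 12.11→6, 11.15→10, 13.68→1, 11.85→9
Mean rank = (9 + 6 + 10 + 1 + 9) / 5 = 7.00

7.00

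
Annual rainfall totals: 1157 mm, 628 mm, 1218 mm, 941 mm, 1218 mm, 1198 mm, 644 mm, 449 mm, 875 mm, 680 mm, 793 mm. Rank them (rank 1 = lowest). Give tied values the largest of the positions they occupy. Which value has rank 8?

1157

Sorted (ascending): 449, 628, 644, 680, 793, 875, 941, 1157, 1198, 1218, 1218
The 2 values of 1218 occupy positions 10–11 → each gets rank 11.
Rank 8 → value 1157.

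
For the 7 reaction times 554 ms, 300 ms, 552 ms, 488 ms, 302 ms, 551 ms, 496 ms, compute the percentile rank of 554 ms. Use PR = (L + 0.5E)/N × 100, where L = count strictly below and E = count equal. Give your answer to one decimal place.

92.9

N = 7.
Strictly below 554: 6. Equal to 554: 1.
PR = (6 + 0.5·1)/7 × 100 = 92.9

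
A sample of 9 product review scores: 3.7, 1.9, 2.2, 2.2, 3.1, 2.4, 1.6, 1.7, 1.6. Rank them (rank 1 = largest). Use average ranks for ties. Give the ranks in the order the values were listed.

1, 6, 4.5, 4.5, 2, 3, 8.5, 7, 8.5

Sorted (descending): 3.7, 3.1, 2.4, 2.2, 2.2, 1.9, 1.7, 1.6, 1.6
The 2 values of 2.2 occupy positions 4–5 → average rank (4+5)/2 = 4.5.
The 2 values of 1.6 occupy positions 8–9 → average rank (8+9)/2 = 8.5.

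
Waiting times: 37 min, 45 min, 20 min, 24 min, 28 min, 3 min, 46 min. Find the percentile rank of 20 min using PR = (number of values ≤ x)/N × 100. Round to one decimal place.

N = 7.
Strictly below 20: 1. Equal to 20: 1.
PR = 2/7 × 100 = 28.6

28.6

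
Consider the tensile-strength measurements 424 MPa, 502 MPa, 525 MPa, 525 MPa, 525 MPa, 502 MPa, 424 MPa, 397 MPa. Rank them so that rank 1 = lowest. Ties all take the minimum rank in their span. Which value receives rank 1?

397

Sorted (ascending): 397, 424, 424, 502, 502, 525, 525, 525
The 2 values of 424 occupy positions 2–3 → each gets rank 2.
The 2 values of 502 occupy positions 4–5 → each gets rank 4.
The 3 values of 525 occupy positions 6–8 → each gets rank 6.
Rank 1 → value 397.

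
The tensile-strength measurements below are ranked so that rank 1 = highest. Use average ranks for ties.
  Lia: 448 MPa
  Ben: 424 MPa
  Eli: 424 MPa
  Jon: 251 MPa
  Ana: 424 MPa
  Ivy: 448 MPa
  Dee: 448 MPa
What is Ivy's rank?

Sorted (descending): 448, 448, 448, 424, 424, 424, 251
The 3 values of 448 occupy positions 1–3 → average rank 2.
The 3 values of 424 occupy positions 4–6 → average rank 5.
Ivy has value 448 MPa → rank 2.

2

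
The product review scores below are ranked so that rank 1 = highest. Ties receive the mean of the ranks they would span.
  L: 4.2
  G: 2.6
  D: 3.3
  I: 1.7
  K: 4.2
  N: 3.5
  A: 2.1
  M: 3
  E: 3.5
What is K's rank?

1.5

Sorted (descending): 4.2, 4.2, 3.5, 3.5, 3.3, 3, 2.6, 2.1, 1.7
The 2 values of 4.2 occupy positions 1–2 → average rank (1+2)/2 = 1.5.
The 2 values of 3.5 occupy positions 3–4 → average rank (3+4)/2 = 3.5.
K has value 4.2 → rank 1.5.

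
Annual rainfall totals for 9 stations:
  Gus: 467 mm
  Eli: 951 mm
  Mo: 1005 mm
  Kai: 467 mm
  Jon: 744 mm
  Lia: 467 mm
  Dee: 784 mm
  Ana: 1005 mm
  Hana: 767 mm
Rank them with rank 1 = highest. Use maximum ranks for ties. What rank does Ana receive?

Sorted (descending): 1005, 1005, 951, 784, 767, 744, 467, 467, 467
The 2 values of 1005 occupy positions 1–2 → each gets rank 2.
The 3 values of 467 occupy positions 7–9 → each gets rank 9.
Ana has value 1005 mm → rank 2.

2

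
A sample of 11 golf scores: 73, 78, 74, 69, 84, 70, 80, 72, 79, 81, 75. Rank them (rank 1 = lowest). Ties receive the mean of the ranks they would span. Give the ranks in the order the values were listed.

4, 7, 5, 1, 11, 2, 9, 3, 8, 10, 6

Sorted (ascending): 69, 70, 72, 73, 74, 75, 78, 79, 80, 81, 84
No ties — each value takes its position as its rank.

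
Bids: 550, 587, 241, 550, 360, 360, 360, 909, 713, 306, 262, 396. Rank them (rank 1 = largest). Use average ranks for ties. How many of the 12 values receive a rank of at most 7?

6

Sorted (descending): 909, 713, 587, 550, 550, 396, 360, 360, 360, 306, 262, 241
The 2 values of 550 occupy positions 4–5 → average rank (4+5)/2 = 4.5.
The 3 values of 360 occupy positions 7–9 → average rank 8.
Ranks ≤ 7: {1, 2, 3, 4.5, 4.5, 6} → 6 values.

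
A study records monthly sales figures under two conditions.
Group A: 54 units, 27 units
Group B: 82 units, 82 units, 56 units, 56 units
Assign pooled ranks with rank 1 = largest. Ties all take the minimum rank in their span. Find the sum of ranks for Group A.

Sorted (descending): 82, 82, 56, 56, 54, 27
The 2 values of 82 occupy positions 1–2 → each gets rank 1.
The 2 values of 56 occupy positions 3–4 → each gets rank 3.
Group A values → pooled ranks: 54→5, 27→6
Rank sum = 5 + 6 = 11

11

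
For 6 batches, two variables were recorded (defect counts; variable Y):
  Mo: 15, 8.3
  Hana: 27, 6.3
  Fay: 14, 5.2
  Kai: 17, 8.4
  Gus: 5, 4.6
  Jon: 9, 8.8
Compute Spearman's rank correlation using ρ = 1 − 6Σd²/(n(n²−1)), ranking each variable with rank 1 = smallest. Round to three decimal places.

0.257

Ranks of variable 1: 4, 6, 3, 5, 1, 2
Ranks of variable 2: 4, 3, 2, 5, 1, 6
d = r₁ − r₂: 0, 3, 1, 0, 0, -4
d²: 0, 9, 1, 0, 0, 16; Σd² = 26
ρ = 1 − 6·26/(6·35) = 1 − 156/210 = 0.257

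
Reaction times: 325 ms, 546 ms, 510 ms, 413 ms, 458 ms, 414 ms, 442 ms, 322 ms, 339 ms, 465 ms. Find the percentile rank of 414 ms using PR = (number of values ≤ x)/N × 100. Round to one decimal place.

N = 10.
Strictly below 414: 4. Equal to 414: 1.
PR = 5/10 × 100 = 50.0

50.0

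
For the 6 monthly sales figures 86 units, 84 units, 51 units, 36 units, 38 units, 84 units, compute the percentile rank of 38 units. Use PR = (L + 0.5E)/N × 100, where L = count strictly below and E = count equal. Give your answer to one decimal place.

25.0

N = 6.
Strictly below 38: 1. Equal to 38: 1.
PR = (1 + 0.5·1)/6 × 100 = 25.0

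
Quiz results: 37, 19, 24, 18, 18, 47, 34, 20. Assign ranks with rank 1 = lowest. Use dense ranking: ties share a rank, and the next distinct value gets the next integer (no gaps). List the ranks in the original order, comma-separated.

6, 2, 4, 1, 1, 7, 5, 3

Sorted (ascending): 18, 18, 19, 20, 24, 34, 37, 47
The 2 values of 18 share dense rank 1.
Remaining distinct values take the next consecutive integers.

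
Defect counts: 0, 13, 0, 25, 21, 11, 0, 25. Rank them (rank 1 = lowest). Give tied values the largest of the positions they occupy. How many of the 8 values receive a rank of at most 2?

Sorted (ascending): 0, 0, 0, 11, 13, 21, 25, 25
The 3 values of 0 occupy positions 1–3 → each gets rank 3.
The 2 values of 25 occupy positions 7–8 → each gets rank 8.
Ranks ≤ 2: {} → 0 values.

0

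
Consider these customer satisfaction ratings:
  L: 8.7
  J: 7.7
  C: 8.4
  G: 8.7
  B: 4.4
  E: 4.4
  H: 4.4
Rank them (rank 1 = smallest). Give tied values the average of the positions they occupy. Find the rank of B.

2

Sorted (ascending): 4.4, 4.4, 4.4, 7.7, 8.4, 8.7, 8.7
The 3 values of 4.4 occupy positions 1–3 → average rank 2.
The 2 values of 8.7 occupy positions 6–7 → average rank (6+7)/2 = 6.5.
B has value 4.4 → rank 2.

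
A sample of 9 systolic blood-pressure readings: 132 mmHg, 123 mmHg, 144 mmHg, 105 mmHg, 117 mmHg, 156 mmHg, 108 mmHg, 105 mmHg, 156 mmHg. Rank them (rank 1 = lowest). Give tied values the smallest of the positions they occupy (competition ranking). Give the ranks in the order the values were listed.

6, 5, 7, 1, 4, 8, 3, 1, 8

Sorted (ascending): 105, 105, 108, 117, 123, 132, 144, 156, 156
The 2 values of 105 occupy positions 1–2 → each gets rank 1.
The 2 values of 156 occupy positions 8–9 → each gets rank 8.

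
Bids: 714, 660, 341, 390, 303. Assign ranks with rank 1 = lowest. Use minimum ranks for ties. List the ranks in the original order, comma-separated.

Sorted (ascending): 303, 341, 390, 660, 714
No ties — each value takes its position as its rank.

5, 4, 2, 3, 1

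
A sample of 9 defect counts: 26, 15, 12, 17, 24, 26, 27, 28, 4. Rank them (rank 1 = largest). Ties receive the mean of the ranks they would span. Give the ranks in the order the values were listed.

Sorted (descending): 28, 27, 26, 26, 24, 17, 15, 12, 4
The 2 values of 26 occupy positions 3–4 → average rank (3+4)/2 = 3.5.

3.5, 7, 8, 6, 5, 3.5, 2, 1, 9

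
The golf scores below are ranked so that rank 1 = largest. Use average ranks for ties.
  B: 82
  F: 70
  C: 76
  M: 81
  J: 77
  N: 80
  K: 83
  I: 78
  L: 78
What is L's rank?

5.5

Sorted (descending): 83, 82, 81, 80, 78, 78, 77, 76, 70
The 2 values of 78 occupy positions 5–6 → average rank (5+6)/2 = 5.5.
L has value 78 → rank 5.5.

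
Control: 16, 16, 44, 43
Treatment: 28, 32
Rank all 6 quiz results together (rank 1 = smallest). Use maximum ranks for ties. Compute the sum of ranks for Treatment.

Sorted (ascending): 16, 16, 28, 32, 43, 44
The 2 values of 16 occupy positions 1–2 → each gets rank 2.
Treatment values → pooled ranks: 28→3, 32→4
Rank sum = 3 + 4 = 7

7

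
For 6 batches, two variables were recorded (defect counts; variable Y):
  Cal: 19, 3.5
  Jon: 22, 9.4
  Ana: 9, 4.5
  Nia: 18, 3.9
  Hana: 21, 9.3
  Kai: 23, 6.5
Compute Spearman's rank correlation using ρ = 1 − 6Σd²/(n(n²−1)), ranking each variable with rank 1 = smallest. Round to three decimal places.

0.600

Ranks of variable 1: 3, 5, 1, 2, 4, 6
Ranks of variable 2: 1, 6, 3, 2, 5, 4
d = r₁ − r₂: 2, -1, -2, 0, -1, 2
d²: 4, 1, 4, 0, 1, 4; Σd² = 14
ρ = 1 − 6·14/(6·35) = 1 − 84/210 = 0.600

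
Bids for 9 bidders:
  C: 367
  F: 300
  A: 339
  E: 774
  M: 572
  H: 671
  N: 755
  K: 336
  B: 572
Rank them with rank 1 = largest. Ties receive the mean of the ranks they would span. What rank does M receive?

Sorted (descending): 774, 755, 671, 572, 572, 367, 339, 336, 300
The 2 values of 572 occupy positions 4–5 → average rank (4+5)/2 = 4.5.
M has value 572 → rank 4.5.

4.5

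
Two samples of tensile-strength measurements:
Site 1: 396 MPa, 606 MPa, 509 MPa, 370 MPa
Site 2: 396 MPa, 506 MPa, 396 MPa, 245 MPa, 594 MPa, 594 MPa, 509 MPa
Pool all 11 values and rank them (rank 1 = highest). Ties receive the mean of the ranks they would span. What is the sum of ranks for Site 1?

23.5

Sorted (descending): 606, 594, 594, 509, 509, 506, 396, 396, 396, 370, 245
The 2 values of 594 occupy positions 2–3 → average rank (2+3)/2 = 2.5.
The 2 values of 509 occupy positions 4–5 → average rank (4+5)/2 = 4.5.
The 3 values of 396 occupy positions 7–9 → average rank 8.
Site 1 values → pooled ranks: 396→8, 606→1, 509→4.5, 370→10
Rank sum = 8 + 1 + 4.5 + 10 = 23.5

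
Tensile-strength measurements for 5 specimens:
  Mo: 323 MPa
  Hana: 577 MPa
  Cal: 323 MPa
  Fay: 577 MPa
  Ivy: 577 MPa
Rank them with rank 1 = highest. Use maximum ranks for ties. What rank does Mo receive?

5

Sorted (descending): 577, 577, 577, 323, 323
The 3 values of 577 occupy positions 1–3 → each gets rank 3.
The 2 values of 323 occupy positions 4–5 → each gets rank 5.
Mo has value 323 MPa → rank 5.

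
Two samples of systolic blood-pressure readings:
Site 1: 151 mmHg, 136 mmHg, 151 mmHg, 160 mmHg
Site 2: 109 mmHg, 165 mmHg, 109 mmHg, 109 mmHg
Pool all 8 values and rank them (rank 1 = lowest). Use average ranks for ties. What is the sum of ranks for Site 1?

22

Sorted (ascending): 109, 109, 109, 136, 151, 151, 160, 165
The 3 values of 109 occupy positions 1–3 → average rank 2.
The 2 values of 151 occupy positions 5–6 → average rank (5+6)/2 = 5.5.
Site 1 values → pooled ranks: 151→5.5, 136→4, 151→5.5, 160→7
Rank sum = 5.5 + 4 + 5.5 + 7 = 22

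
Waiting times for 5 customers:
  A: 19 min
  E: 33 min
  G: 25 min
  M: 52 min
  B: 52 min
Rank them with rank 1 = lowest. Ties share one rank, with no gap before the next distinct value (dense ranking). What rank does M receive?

4

Sorted (ascending): 19, 25, 33, 52, 52
The 2 values of 52 share dense rank 4.
Remaining distinct values take the next consecutive integers.
M has value 52 min → rank 4.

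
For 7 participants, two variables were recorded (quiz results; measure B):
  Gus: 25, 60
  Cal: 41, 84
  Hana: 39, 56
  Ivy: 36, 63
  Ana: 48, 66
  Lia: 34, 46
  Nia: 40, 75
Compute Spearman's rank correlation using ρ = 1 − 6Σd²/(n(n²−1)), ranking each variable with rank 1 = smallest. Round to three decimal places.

Ranks of variable 1: 1, 6, 4, 3, 7, 2, 5
Ranks of variable 2: 3, 7, 2, 4, 5, 1, 6
d = r₁ − r₂: -2, -1, 2, -1, 2, 1, -1
d²: 4, 1, 4, 1, 4, 1, 1; Σd² = 16
ρ = 1 − 6·16/(7·48) = 1 − 96/336 = 0.714

0.714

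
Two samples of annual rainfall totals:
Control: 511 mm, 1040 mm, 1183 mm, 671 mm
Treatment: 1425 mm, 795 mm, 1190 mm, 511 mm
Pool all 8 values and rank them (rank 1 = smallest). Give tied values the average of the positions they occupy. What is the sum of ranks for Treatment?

20.5

Sorted (ascending): 511, 511, 671, 795, 1040, 1183, 1190, 1425
The 2 values of 511 occupy positions 1–2 → average rank (1+2)/2 = 1.5.
Treatment values → pooled ranks: 1425→8, 795→4, 1190→7, 511→1.5
Rank sum = 8 + 4 + 7 + 1.5 = 20.5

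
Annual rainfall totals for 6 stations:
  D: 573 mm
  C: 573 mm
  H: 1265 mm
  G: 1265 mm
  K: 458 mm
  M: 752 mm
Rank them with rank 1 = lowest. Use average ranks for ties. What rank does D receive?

Sorted (ascending): 458, 573, 573, 752, 1265, 1265
The 2 values of 573 occupy positions 2–3 → average rank (2+3)/2 = 2.5.
The 2 values of 1265 occupy positions 5–6 → average rank (5+6)/2 = 5.5.
D has value 573 mm → rank 2.5.

2.5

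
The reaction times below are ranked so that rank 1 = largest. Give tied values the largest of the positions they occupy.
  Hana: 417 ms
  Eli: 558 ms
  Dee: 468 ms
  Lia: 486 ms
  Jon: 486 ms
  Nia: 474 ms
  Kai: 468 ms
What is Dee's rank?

6

Sorted (descending): 558, 486, 486, 474, 468, 468, 417
The 2 values of 486 occupy positions 2–3 → each gets rank 3.
The 2 values of 468 occupy positions 5–6 → each gets rank 6.
Dee has value 468 ms → rank 6.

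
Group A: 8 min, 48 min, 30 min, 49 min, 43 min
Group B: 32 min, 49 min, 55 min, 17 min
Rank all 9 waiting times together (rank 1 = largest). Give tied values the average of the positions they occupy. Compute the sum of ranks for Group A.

27.5

Sorted (descending): 55, 49, 49, 48, 43, 32, 30, 17, 8
The 2 values of 49 occupy positions 2–3 → average rank (2+3)/2 = 2.5.
Group A values → pooled ranks: 8→9, 48→4, 30→7, 49→2.5, 43→5
Rank sum = 9 + 4 + 7 + 2.5 + 5 = 27.5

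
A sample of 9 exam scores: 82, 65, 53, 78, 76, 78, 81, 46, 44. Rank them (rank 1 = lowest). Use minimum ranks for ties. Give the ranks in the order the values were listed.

9, 4, 3, 6, 5, 6, 8, 2, 1

Sorted (ascending): 44, 46, 53, 65, 76, 78, 78, 81, 82
The 2 values of 78 occupy positions 6–7 → each gets rank 6.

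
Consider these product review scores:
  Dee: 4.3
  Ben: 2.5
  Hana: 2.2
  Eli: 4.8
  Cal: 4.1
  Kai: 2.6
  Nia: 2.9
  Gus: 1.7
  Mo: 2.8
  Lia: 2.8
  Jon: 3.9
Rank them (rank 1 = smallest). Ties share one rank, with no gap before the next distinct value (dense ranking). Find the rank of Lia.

5

Sorted (ascending): 1.7, 2.2, 2.5, 2.6, 2.8, 2.8, 2.9, 3.9, 4.1, 4.3, 4.8
The 2 values of 2.8 share dense rank 5.
Remaining distinct values take the next consecutive integers.
Lia has value 2.8 → rank 5.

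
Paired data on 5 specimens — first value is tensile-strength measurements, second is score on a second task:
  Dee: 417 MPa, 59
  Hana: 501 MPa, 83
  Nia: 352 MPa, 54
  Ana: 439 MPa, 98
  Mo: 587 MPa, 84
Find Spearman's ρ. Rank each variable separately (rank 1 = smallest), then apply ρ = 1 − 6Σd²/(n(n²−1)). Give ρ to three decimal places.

Ranks of variable 1: 2, 4, 1, 3, 5
Ranks of variable 2: 2, 3, 1, 5, 4
d = r₁ − r₂: 0, 1, 0, -2, 1
d²: 0, 1, 0, 4, 1; Σd² = 6
ρ = 1 − 6·6/(5·24) = 1 − 36/120 = 0.700

0.700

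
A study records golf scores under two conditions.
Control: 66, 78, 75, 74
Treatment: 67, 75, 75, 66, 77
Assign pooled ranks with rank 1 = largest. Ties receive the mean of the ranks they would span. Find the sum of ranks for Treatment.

25.5

Sorted (descending): 78, 77, 75, 75, 75, 74, 67, 66, 66
The 3 values of 75 occupy positions 3–5 → average rank 4.
The 2 values of 66 occupy positions 8–9 → average rank (8+9)/2 = 8.5.
Treatment values → pooled ranks: 67→7, 75→4, 75→4, 66→8.5, 77→2
Rank sum = 7 + 4 + 4 + 8.5 + 2 = 25.5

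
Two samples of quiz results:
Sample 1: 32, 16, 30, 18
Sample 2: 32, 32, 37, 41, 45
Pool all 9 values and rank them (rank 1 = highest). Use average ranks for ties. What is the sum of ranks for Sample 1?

29

Sorted (descending): 45, 41, 37, 32, 32, 32, 30, 18, 16
The 3 values of 32 occupy positions 4–6 → average rank 5.
Sample 1 values → pooled ranks: 32→5, 16→9, 30→7, 18→8
Rank sum = 5 + 9 + 7 + 8 = 29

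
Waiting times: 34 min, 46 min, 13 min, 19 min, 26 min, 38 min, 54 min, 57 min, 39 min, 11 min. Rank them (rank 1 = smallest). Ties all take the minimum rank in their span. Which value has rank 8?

46

Sorted (ascending): 11, 13, 19, 26, 34, 38, 39, 46, 54, 57
No ties — each value takes its position as its rank.
Rank 8 → value 46.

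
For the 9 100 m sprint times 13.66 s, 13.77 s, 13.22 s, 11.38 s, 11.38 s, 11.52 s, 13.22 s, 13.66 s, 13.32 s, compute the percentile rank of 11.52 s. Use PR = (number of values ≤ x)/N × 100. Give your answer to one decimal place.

33.3

N = 9.
Strictly below 11.52: 2. Equal to 11.52: 1.
PR = 3/9 × 100 = 33.3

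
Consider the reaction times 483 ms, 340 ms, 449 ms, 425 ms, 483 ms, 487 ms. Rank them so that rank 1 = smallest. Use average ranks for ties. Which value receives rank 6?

487

Sorted (ascending): 340, 425, 449, 483, 483, 487
The 2 values of 483 occupy positions 4–5 → average rank (4+5)/2 = 4.5.
Rank 6 → value 487.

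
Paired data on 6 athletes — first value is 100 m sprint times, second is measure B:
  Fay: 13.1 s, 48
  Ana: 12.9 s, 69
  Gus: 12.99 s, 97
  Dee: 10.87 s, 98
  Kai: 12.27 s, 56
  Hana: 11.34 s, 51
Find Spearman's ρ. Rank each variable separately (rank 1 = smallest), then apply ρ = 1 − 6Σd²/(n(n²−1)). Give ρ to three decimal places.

-0.429

Ranks of variable 1: 6, 4, 5, 1, 3, 2
Ranks of variable 2: 1, 4, 5, 6, 3, 2
d = r₁ − r₂: 5, 0, 0, -5, 0, 0
d²: 25, 0, 0, 25, 0, 0; Σd² = 50
ρ = 1 − 6·50/(6·35) = 1 − 300/210 = -0.429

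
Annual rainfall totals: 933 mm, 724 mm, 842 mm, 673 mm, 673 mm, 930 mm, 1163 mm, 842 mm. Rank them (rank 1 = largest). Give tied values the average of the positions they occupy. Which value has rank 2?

Sorted (descending): 1163, 933, 930, 842, 842, 724, 673, 673
The 2 values of 842 occupy positions 4–5 → average rank (4+5)/2 = 4.5.
The 2 values of 673 occupy positions 7–8 → average rank (7+8)/2 = 7.5.
Rank 2 → value 933.

933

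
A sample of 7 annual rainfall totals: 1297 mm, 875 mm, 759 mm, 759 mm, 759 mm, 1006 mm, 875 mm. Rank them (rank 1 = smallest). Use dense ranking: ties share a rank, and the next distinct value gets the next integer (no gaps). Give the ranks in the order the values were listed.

Sorted (ascending): 759, 759, 759, 875, 875, 1006, 1297
The 3 values of 759 share dense rank 1.
The 2 values of 875 share dense rank 2.
Remaining distinct values take the next consecutive integers.

4, 2, 1, 1, 1, 3, 2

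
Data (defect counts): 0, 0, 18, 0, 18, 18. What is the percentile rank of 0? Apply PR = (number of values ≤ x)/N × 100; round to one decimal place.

N = 6.
Strictly below 0: 0. Equal to 0: 3.
PR = 3/6 × 100 = 50.0

50.0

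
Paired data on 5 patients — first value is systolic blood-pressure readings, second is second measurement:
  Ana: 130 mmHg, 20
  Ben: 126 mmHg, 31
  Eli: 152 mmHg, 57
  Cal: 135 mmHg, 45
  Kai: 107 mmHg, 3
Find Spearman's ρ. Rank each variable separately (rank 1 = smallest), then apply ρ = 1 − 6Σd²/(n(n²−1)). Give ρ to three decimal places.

Ranks of variable 1: 3, 2, 5, 4, 1
Ranks of variable 2: 2, 3, 5, 4, 1
d = r₁ − r₂: 1, -1, 0, 0, 0
d²: 1, 1, 0, 0, 0; Σd² = 2
ρ = 1 − 6·2/(5·24) = 1 − 12/120 = 0.900

0.900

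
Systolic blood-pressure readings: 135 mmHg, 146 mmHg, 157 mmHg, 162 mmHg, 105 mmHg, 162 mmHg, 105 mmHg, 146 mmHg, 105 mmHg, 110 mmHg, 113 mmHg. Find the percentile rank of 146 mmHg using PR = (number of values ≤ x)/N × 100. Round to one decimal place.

72.7

N = 11.
Strictly below 146: 6. Equal to 146: 2.
PR = 8/11 × 100 = 72.7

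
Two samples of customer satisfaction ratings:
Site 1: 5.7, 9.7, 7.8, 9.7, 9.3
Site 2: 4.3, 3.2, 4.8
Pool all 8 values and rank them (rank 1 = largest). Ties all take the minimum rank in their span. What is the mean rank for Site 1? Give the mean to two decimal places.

2.80

Sorted (descending): 9.7, 9.7, 9.3, 7.8, 5.7, 4.8, 4.3, 3.2
The 2 values of 9.7 occupy positions 1–2 → each gets rank 1.
Site 1 values → pooled ranks: 5.7→5, 9.7→1, 7.8→4, 9.7→1, 9.3→3
Mean rank = (5 + 1 + 4 + 1 + 3) / 5 = 2.80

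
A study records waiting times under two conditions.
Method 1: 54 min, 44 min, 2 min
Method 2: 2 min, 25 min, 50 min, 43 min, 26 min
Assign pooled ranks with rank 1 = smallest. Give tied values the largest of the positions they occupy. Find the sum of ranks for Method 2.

21

Sorted (ascending): 2, 2, 25, 26, 43, 44, 50, 54
The 2 values of 2 occupy positions 1–2 → each gets rank 2.
Method 2 values → pooled ranks: 2→2, 25→3, 50→7, 43→5, 26→4
Rank sum = 2 + 3 + 7 + 5 + 4 = 21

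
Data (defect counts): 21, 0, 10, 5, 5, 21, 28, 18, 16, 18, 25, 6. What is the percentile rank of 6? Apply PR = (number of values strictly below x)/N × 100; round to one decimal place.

25.0

N = 12.
Strictly below 6: 3. Equal to 6: 1.
PR = 3/12 × 100 = 25.0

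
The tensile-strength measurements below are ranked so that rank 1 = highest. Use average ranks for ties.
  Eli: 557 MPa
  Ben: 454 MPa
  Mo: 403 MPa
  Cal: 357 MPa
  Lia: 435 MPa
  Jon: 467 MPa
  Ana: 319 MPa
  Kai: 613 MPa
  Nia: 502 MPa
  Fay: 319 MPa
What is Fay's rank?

9.5

Sorted (descending): 613, 557, 502, 467, 454, 435, 403, 357, 319, 319
The 2 values of 319 occupy positions 9–10 → average rank (9+10)/2 = 9.5.
Fay has value 319 MPa → rank 9.5.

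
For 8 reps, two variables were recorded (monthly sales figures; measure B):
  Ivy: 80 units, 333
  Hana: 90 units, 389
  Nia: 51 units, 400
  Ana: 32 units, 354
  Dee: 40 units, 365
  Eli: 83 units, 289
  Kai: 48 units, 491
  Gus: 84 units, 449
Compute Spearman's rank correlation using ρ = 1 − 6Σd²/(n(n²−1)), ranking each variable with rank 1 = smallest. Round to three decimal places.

0.048

Ranks of variable 1: 5, 8, 4, 1, 2, 6, 3, 7
Ranks of variable 2: 2, 5, 6, 3, 4, 1, 8, 7
d = r₁ − r₂: 3, 3, -2, -2, -2, 5, -5, 0
d²: 9, 9, 4, 4, 4, 25, 25, 0; Σd² = 80
ρ = 1 − 6·80/(8·63) = 1 − 480/504 = 0.048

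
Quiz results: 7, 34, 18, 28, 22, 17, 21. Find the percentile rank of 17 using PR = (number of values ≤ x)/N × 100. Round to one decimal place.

28.6

N = 7.
Strictly below 17: 1. Equal to 17: 1.
PR = 2/7 × 100 = 28.6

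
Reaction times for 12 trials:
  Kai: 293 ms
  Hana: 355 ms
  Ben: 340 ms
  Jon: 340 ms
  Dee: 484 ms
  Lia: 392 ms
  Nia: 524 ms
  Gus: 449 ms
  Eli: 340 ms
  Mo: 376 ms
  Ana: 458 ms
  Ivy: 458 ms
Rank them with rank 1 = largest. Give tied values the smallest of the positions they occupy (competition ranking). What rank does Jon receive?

9

Sorted (descending): 524, 484, 458, 458, 449, 392, 376, 355, 340, 340, 340, 293
The 2 values of 458 occupy positions 3–4 → each gets rank 3.
The 3 values of 340 occupy positions 9–11 → each gets rank 9.
Jon has value 340 ms → rank 9.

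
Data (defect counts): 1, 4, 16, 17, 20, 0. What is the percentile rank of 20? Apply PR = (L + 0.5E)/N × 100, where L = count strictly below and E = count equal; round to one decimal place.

N = 6.
Strictly below 20: 5. Equal to 20: 1.
PR = (5 + 0.5·1)/6 × 100 = 91.7

91.7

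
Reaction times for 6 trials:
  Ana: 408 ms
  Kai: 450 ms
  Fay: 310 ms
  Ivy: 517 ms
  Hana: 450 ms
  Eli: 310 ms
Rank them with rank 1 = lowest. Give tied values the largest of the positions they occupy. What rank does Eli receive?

Sorted (ascending): 310, 310, 408, 450, 450, 517
The 2 values of 310 occupy positions 1–2 → each gets rank 2.
The 2 values of 450 occupy positions 4–5 → each gets rank 5.
Eli has value 310 ms → rank 2.

2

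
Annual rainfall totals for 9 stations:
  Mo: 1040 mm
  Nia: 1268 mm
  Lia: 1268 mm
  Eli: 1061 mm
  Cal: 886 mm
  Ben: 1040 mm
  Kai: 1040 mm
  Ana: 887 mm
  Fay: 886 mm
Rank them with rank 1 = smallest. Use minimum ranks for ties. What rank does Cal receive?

1

Sorted (ascending): 886, 886, 887, 1040, 1040, 1040, 1061, 1268, 1268
The 2 values of 886 occupy positions 1–2 → each gets rank 1.
The 3 values of 1040 occupy positions 4–6 → each gets rank 4.
The 2 values of 1268 occupy positions 8–9 → each gets rank 8.
Cal has value 886 mm → rank 1.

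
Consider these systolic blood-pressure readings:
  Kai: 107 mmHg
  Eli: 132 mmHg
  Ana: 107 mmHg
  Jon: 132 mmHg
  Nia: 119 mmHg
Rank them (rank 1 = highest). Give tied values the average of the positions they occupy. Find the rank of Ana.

4.5

Sorted (descending): 132, 132, 119, 107, 107
The 2 values of 132 occupy positions 1–2 → average rank (1+2)/2 = 1.5.
The 2 values of 107 occupy positions 4–5 → average rank (4+5)/2 = 4.5.
Ana has value 107 mmHg → rank 4.5.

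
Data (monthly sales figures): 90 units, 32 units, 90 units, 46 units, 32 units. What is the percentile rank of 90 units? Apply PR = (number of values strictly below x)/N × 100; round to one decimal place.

60.0

N = 5.
Strictly below 90: 3. Equal to 90: 2.
PR = 3/5 × 100 = 60.0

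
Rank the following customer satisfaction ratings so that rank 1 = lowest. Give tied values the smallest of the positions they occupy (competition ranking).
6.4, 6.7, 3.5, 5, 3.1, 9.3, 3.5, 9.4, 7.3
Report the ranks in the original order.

5, 6, 2, 4, 1, 8, 2, 9, 7

Sorted (ascending): 3.1, 3.5, 3.5, 5, 6.4, 6.7, 7.3, 9.3, 9.4
The 2 values of 3.5 occupy positions 2–3 → each gets rank 2.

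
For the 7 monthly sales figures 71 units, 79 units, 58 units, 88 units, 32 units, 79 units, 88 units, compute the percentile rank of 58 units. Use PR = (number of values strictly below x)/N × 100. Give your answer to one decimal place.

N = 7.
Strictly below 58: 1. Equal to 58: 1.
PR = 1/7 × 100 = 14.3

14.3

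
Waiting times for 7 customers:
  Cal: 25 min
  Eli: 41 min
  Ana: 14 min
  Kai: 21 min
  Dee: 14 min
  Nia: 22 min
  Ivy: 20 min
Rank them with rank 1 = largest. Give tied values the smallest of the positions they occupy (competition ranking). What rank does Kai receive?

Sorted (descending): 41, 25, 22, 21, 20, 14, 14
The 2 values of 14 occupy positions 6–7 → each gets rank 6.
Kai has value 21 min → rank 4.

4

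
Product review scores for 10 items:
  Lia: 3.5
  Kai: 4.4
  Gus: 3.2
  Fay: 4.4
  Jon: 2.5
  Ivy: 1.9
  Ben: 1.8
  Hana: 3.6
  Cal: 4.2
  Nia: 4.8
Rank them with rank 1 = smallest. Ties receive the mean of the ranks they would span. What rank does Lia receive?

5

Sorted (ascending): 1.8, 1.9, 2.5, 3.2, 3.5, 3.6, 4.2, 4.4, 4.4, 4.8
The 2 values of 4.4 occupy positions 8–9 → average rank (8+9)/2 = 8.5.
Lia has value 3.5 → rank 5.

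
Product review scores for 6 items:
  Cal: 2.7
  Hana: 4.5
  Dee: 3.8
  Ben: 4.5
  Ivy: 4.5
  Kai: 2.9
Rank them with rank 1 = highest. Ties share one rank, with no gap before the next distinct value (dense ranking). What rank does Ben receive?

Sorted (descending): 4.5, 4.5, 4.5, 3.8, 2.9, 2.7
The 3 values of 4.5 share dense rank 1.
Remaining distinct values take the next consecutive integers.
Ben has value 4.5 → rank 1.

1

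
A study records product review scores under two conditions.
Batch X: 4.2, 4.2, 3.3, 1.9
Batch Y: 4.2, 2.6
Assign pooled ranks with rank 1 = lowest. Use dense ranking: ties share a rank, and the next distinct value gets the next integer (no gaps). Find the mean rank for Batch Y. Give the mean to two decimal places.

Sorted (ascending): 1.9, 2.6, 3.3, 4.2, 4.2, 4.2
The 3 values of 4.2 share dense rank 4.
Remaining distinct values take the next consecutive integers.
Batch Y values → pooled ranks: 4.2→4, 2.6→2
Mean rank = (4 + 2) / 2 = 3.00

3.00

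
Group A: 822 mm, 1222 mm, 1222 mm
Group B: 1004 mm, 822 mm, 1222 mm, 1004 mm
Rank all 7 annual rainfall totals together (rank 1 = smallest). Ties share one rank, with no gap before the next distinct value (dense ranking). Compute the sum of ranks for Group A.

7

Sorted (ascending): 822, 822, 1004, 1004, 1222, 1222, 1222
The 2 values of 822 share dense rank 1.
The 2 values of 1004 share dense rank 2.
The 3 values of 1222 share dense rank 3.
Group A values → pooled ranks: 822→1, 1222→3, 1222→3
Rank sum = 1 + 3 + 3 = 7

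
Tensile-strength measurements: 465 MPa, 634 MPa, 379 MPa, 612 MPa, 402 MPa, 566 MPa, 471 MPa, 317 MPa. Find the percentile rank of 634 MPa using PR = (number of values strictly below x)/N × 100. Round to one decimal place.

87.5

N = 8.
Strictly below 634: 7. Equal to 634: 1.
PR = 7/8 × 100 = 87.5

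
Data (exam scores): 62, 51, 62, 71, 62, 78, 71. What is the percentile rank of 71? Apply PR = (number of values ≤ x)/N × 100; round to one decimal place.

N = 7.
Strictly below 71: 4. Equal to 71: 2.
PR = 6/7 × 100 = 85.7

85.7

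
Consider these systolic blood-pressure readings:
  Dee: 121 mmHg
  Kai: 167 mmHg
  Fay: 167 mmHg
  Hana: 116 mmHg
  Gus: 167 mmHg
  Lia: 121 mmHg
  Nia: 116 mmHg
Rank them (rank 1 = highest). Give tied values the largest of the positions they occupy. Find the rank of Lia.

5

Sorted (descending): 167, 167, 167, 121, 121, 116, 116
The 3 values of 167 occupy positions 1–3 → each gets rank 3.
The 2 values of 121 occupy positions 4–5 → each gets rank 5.
The 2 values of 116 occupy positions 6–7 → each gets rank 7.
Lia has value 121 mmHg → rank 5.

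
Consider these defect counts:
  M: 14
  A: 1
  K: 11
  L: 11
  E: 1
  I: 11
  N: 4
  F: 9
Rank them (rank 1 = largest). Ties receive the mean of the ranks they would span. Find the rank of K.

Sorted (descending): 14, 11, 11, 11, 9, 4, 1, 1
The 3 values of 11 occupy positions 2–4 → average rank 3.
The 2 values of 1 occupy positions 7–8 → average rank (7+8)/2 = 7.5.
K has value 11 → rank 3.

3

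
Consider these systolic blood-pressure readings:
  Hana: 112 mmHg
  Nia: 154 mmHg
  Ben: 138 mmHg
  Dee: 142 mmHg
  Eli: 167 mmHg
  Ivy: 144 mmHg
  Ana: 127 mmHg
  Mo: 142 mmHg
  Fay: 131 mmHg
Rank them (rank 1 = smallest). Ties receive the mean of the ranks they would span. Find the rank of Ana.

2

Sorted (ascending): 112, 127, 131, 138, 142, 142, 144, 154, 167
The 2 values of 142 occupy positions 5–6 → average rank (5+6)/2 = 5.5.
Ana has value 127 mmHg → rank 2.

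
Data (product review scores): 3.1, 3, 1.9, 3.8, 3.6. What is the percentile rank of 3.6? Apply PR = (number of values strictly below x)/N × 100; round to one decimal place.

60.0

N = 5.
Strictly below 3.6: 3. Equal to 3.6: 1.
PR = 3/5 × 100 = 60.0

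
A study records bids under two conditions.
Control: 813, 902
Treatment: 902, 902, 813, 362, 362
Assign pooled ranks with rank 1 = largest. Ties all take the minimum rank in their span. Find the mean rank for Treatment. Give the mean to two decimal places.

3.60

Sorted (descending): 902, 902, 902, 813, 813, 362, 362
The 3 values of 902 occupy positions 1–3 → each gets rank 1.
The 2 values of 813 occupy positions 4–5 → each gets rank 4.
The 2 values of 362 occupy positions 6–7 → each gets rank 6.
Treatment values → pooled ranks: 902→1, 902→1, 813→4, 362→6, 362→6
Mean rank = (1 + 1 + 4 + 6 + 6) / 5 = 3.60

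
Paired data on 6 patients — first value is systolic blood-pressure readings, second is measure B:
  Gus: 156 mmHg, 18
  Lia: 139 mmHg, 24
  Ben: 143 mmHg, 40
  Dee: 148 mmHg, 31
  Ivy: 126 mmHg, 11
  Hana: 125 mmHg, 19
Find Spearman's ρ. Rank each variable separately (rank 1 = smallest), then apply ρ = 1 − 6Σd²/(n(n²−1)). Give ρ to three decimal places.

0.257

Ranks of variable 1: 6, 3, 4, 5, 2, 1
Ranks of variable 2: 2, 4, 6, 5, 1, 3
d = r₁ − r₂: 4, -1, -2, 0, 1, -2
d²: 16, 1, 4, 0, 1, 4; Σd² = 26
ρ = 1 − 6·26/(6·35) = 1 − 156/210 = 0.257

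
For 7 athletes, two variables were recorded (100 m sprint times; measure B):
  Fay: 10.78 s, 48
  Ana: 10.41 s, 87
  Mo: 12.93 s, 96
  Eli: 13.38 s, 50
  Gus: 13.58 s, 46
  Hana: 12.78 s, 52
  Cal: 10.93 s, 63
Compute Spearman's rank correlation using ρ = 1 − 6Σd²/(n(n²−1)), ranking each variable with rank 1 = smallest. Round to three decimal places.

Ranks of variable 1: 2, 1, 5, 6, 7, 4, 3
Ranks of variable 2: 2, 6, 7, 3, 1, 4, 5
d = r₁ − r₂: 0, -5, -2, 3, 6, 0, -2
d²: 0, 25, 4, 9, 36, 0, 4; Σd² = 78
ρ = 1 − 6·78/(7·48) = 1 − 468/336 = -0.393

-0.393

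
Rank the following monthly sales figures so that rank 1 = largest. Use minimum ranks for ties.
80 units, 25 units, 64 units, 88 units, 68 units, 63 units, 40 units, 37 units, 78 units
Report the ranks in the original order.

2, 9, 5, 1, 4, 6, 7, 8, 3

Sorted (descending): 88, 80, 78, 68, 64, 63, 40, 37, 25
No ties — each value takes its position as its rank.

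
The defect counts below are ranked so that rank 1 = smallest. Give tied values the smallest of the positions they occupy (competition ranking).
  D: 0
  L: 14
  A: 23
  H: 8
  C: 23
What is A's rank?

Sorted (ascending): 0, 8, 14, 23, 23
The 2 values of 23 occupy positions 4–5 → each gets rank 4.
A has value 23 → rank 4.

4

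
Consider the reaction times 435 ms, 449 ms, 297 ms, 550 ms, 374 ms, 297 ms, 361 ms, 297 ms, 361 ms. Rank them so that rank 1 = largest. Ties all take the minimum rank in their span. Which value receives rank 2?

449

Sorted (descending): 550, 449, 435, 374, 361, 361, 297, 297, 297
The 2 values of 361 occupy positions 5–6 → each gets rank 5.
The 3 values of 297 occupy positions 7–9 → each gets rank 7.
Rank 2 → value 449.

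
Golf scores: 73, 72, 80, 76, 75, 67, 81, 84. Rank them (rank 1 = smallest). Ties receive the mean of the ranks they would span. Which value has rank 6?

Sorted (ascending): 67, 72, 73, 75, 76, 80, 81, 84
No ties — each value takes its position as its rank.
Rank 6 → value 80.

80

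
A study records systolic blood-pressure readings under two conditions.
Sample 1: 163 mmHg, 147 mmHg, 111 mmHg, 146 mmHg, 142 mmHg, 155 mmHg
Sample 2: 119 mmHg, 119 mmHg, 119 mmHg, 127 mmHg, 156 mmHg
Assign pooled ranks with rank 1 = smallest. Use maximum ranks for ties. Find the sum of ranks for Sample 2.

Sorted (ascending): 111, 119, 119, 119, 127, 142, 146, 147, 155, 156, 163
The 3 values of 119 occupy positions 2–4 → each gets rank 4.
Sample 2 values → pooled ranks: 119→4, 119→4, 119→4, 127→5, 156→10
Rank sum = 4 + 4 + 4 + 5 + 10 = 27

27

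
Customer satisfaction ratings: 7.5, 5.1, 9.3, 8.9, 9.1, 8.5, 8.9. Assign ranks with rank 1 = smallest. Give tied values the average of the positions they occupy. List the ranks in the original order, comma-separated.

Sorted (ascending): 5.1, 7.5, 8.5, 8.9, 8.9, 9.1, 9.3
The 2 values of 8.9 occupy positions 4–5 → average rank (4+5)/2 = 4.5.

2, 1, 7, 4.5, 6, 3, 4.5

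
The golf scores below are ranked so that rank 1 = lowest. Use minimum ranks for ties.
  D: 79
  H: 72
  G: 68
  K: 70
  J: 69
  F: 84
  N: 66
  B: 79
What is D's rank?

6

Sorted (ascending): 66, 68, 69, 70, 72, 79, 79, 84
The 2 values of 79 occupy positions 6–7 → each gets rank 6.
D has value 79 → rank 6.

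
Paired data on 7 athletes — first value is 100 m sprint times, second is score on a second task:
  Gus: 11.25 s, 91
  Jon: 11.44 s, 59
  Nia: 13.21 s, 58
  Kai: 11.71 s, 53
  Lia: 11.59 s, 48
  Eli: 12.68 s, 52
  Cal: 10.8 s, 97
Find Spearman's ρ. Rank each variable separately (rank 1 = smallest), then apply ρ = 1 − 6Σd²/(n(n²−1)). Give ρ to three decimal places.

-0.679

Ranks of variable 1: 2, 3, 7, 5, 4, 6, 1
Ranks of variable 2: 6, 5, 4, 3, 1, 2, 7
d = r₁ − r₂: -4, -2, 3, 2, 3, 4, -6
d²: 16, 4, 9, 4, 9, 16, 36; Σd² = 94
ρ = 1 − 6·94/(7·48) = 1 − 564/336 = -0.679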